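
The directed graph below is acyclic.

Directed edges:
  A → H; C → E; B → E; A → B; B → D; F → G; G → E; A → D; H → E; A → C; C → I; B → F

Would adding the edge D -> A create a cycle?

Yes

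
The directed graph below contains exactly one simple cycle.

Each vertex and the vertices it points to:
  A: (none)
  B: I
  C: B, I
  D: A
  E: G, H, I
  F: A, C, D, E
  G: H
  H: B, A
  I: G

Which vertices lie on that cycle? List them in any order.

DFS with gray/black marking from G:
G gray
  H gray
    B gray
      I gray
        I→G: G is gray → back edge
Back edge closes the cycle G → H → B → I → G; its vertices are {B, G, H, I}.

B, G, H, I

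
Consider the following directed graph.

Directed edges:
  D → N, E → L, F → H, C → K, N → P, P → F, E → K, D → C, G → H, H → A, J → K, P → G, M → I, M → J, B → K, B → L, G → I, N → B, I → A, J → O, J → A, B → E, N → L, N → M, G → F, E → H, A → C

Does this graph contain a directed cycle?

DFS with white/gray/black marking, starting from E:
E gray
  H gray
    A gray
      C gray
        K gray
        K black
      C black
    A black
  H black
  E→K: K black — skip
  L gray
  L black
E black
J gray
  J→A: A black — skip
  O gray
  O black
  J→K: K black — skip
J black
I gray
  I→A: A black — skip
I black
N gray
  B gray
    B→E: E black — skip
    B→K: K black — skip
    B→L: L black — skip
  B black
  N→L: L black — skip
  P gray
    F gray
      F→H: H black — skip
    F black
    G gray
      G→I: I black — skip
      G→F: F black — skip
      G→H: H black — skip
    G black
  P black
  M gray
    M→J: J black — skip
    M→I: I black — skip
  M black
N black
D gray
  D→N: N black — skip
  D→C: C black — skip
D black
Every edge goes to a white or black vertex — no back edge, so the graph is acyclic.

No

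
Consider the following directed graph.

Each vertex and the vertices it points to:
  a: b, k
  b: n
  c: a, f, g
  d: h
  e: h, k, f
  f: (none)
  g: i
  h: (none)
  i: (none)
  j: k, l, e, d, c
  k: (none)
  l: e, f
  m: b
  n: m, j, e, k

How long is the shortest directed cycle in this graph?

3

For each vertex v, BFS finds the shortest path from v back to v.
The shortest such closed walk is b → n → m → b, length 3.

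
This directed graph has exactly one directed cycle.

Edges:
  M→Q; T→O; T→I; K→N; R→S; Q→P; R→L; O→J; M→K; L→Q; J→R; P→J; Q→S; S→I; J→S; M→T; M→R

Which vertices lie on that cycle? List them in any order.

J, L, P, Q, R

DFS with gray/black marking from R:
R gray
  S gray
    I gray
    I black
  S black
  L gray
    Q gray
      Q→S: S black — skip
      P gray
        J gray
          J→R: R is gray → back edge
Back edge closes the cycle R → L → Q → P → J → R; its vertices are {J, L, P, Q, R}.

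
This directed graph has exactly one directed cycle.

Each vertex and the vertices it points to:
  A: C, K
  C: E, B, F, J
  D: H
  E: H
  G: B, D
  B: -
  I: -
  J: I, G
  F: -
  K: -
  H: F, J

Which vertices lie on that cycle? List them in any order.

D, G, H, J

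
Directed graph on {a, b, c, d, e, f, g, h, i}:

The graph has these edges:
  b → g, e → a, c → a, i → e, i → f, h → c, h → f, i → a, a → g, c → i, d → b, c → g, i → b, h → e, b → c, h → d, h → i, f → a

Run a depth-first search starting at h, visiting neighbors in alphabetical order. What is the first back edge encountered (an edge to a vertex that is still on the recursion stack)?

b→c

DFS from h (visiting neighbors in alphabetical order); mark gray on enter, black on exit:
h gray
  c gray
    a gray
      g gray
      g black
    a black
    c→g: g black — skip
    i gray
      i→a: a black — skip
      b gray
        b→c: c is gray → back edge
First back edge: b → c.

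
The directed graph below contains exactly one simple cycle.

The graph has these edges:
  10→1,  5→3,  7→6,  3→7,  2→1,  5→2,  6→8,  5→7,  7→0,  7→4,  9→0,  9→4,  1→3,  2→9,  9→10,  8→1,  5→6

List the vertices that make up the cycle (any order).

1, 3, 6, 7, 8

DFS with gray/black marking from 7:
7 gray
  6 gray
    8 gray
      1 gray
        3 gray
          3→7: 7 is gray → back edge
Back edge closes the cycle 7 → 6 → 8 → 1 → 3 → 7; its vertices are {1, 3, 6, 7, 8}.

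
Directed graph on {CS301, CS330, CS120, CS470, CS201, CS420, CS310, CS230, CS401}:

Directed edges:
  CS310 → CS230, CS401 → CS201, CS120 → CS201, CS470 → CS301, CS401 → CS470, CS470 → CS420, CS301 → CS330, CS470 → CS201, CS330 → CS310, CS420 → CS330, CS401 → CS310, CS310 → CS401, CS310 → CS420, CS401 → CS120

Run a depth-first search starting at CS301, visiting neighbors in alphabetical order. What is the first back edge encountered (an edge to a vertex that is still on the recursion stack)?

CS401->CS310

DFS from CS301 (visiting neighbors in alphabetical order); mark gray on enter, black on exit:
CS301 gray
  CS330 gray
    CS310 gray
      CS230 gray
      CS230 black
      CS401 gray
        CS120 gray
          CS201 gray
          CS201 black
        CS120 black
        CS401→CS201: CS201 black — skip
        CS401→CS310: CS310 is gray → back edge
First back edge: CS401 → CS310.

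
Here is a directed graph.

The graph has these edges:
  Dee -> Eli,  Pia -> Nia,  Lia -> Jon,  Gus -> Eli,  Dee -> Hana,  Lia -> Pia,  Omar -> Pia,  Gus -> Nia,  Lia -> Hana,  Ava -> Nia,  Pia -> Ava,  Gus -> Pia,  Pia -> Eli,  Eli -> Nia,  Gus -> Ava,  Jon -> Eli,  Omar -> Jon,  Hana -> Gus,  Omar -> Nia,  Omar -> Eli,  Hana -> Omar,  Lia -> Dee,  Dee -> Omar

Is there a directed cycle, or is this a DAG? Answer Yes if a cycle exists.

No

DFS with white/gray/black marking, starting from Jon:
Jon gray
  Eli gray
    Nia gray
    Nia black
  Eli black
Jon black
Hana gray
  Gus gray
    Gus→Nia: Nia black — skip
    Gus→Eli: Eli black — skip
    Ava gray
      Ava→Nia: Nia black — skip
    Ava black
    Pia gray
      Pia→Ava: Ava black — skip
      Pia→Eli: Eli black — skip
      Pia→Nia: Nia black — skip
    Pia black
  Gus black
  Omar gray
    Omar→Pia: Pia black — skip
    Omar→Jon: Jon black — skip
    Omar→Nia: Nia black — skip
    Omar→Eli: Eli black — skip
  Omar black
Hana black
Dee gray
  Dee→Hana: Hana black — skip
  Dee→Eli: Eli black — skip
  Dee→Omar: Omar black — skip
Dee black
Lia gray
  Lia→Hana: Hana black — skip
  Lia→Pia: Pia black — skip
  Lia→Jon: Jon black — skip
  Lia→Dee: Dee black — skip
Lia black
Every edge goes to a white or black vertex — no back edge, so the graph is acyclic.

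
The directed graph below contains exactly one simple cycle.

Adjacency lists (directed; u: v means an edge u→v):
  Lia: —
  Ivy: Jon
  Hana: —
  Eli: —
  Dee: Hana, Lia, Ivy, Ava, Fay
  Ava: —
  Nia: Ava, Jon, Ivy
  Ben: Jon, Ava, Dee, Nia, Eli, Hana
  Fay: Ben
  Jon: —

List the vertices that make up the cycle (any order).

Ben, Dee, Fay

DFS with gray/black marking from Dee:
Dee gray
  Hana gray
  Hana black
  Lia gray
  Lia black
  Ivy gray
    Jon gray
    Jon black
  Ivy black
  Ava gray
  Ava black
  Fay gray
    Ben gray
      Ben→Jon: Jon black — skip
      Ben→Ava: Ava black — skip
      Ben→Dee: Dee is gray → back edge
Back edge closes the cycle Dee → Fay → Ben → Dee; its vertices are {Ben, Dee, Fay}.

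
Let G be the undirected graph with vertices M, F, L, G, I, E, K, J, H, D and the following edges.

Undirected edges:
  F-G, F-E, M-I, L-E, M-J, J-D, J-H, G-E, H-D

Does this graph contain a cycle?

Yes

DFS, tracking each vertex's parent; an edge to a visited non-parent vertex closes a cycle.
Start from J:
visit J (parent –)
  visit M (parent J)
    M–J: parent, skip
    visit I (parent M)
      I–M: parent, skip
  visit D (parent J)
    D–J: parent, skip
    visit H (parent D)
      H–D: parent, skip
      H–J: J visited and ≠ parent → cycle
Cycle: J – D – H – J.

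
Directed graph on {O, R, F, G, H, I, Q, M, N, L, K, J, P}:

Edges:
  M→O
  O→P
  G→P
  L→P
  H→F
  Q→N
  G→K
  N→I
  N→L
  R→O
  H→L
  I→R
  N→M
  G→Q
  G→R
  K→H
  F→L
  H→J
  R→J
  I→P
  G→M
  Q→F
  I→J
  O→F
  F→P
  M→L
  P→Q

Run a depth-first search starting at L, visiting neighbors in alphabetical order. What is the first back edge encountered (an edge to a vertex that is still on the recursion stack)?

F→L

DFS from L (visiting neighbors in alphabetical order); mark gray on enter, black on exit:
L gray
  P gray
    Q gray
      F gray
        F→L: L is gray → back edge
First back edge: F → L.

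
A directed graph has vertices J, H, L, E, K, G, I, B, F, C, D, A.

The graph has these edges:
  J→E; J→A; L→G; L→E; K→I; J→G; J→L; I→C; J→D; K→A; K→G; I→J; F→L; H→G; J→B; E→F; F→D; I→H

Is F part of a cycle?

Yes

F is on a cycle iff F can reach itself via ≥1 edge.
F → L → E → F — yes.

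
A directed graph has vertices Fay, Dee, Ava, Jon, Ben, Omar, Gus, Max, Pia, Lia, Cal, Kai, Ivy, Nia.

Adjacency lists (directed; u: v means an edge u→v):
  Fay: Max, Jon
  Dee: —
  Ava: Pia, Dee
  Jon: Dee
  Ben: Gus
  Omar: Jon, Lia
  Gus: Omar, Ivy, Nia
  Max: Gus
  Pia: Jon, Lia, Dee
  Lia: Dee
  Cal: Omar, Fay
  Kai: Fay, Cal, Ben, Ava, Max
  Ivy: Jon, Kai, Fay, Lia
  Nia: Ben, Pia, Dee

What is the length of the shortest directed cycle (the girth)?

3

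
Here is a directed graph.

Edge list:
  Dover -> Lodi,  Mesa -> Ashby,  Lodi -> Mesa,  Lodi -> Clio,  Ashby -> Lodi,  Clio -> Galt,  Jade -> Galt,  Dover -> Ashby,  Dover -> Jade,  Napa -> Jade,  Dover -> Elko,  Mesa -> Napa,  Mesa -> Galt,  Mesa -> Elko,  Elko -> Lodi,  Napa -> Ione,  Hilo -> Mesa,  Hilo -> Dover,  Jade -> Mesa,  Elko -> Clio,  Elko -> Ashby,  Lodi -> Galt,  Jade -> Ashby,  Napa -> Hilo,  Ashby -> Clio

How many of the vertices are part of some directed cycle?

8

A vertex is on a directed cycle iff it belongs to a strongly connected component of size ≥ 2 (or has a self-loop).
The vertices on cycles are {Elko, Hilo, Jade, Lodi, Mesa, Napa, Ashby, Dover} — 8 in total.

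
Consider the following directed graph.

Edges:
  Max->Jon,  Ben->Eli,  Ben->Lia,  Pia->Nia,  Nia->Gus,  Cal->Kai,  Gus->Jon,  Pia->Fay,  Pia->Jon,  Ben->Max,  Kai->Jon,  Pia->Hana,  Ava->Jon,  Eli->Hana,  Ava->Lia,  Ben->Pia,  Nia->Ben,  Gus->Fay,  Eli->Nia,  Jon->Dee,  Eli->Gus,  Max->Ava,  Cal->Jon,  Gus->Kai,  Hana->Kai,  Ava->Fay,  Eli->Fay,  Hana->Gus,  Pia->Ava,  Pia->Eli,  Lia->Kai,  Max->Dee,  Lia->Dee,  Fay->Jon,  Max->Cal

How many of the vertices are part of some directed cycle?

A vertex is on a directed cycle iff it belongs to a strongly connected component of size ≥ 2 (or has a self-loop).
The vertices on cycles are {Ben, Eli, Nia, Pia} — 4 in total.

4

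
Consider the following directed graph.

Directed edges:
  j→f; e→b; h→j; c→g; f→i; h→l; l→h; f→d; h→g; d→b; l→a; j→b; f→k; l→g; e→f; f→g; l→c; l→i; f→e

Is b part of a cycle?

No

b lies on a cycle iff there is a path from b back to itself.
Exploring from b, it never reaches itself; equivalently, its strongly connected component is a singleton.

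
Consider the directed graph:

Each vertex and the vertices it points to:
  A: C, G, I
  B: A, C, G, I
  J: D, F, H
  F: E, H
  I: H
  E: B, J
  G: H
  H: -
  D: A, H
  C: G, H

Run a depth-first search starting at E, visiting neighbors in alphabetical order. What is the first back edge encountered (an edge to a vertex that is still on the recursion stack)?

DFS from E (visiting neighbors in alphabetical order); mark gray on enter, black on exit:
E gray
  B gray
    A gray
      C gray
        G gray
          H gray
          H black
        G black
        C→H: H black — skip
      C black
      A→G: G black — skip
      I gray
        I→H: H black — skip
      I black
    A black
    B→C: C black — skip
    B→G: G black — skip
    B→I: I black — skip
  B black
  J gray
    D gray
      D→A: A black — skip
      D→H: H black — skip
    D black
    F gray
      F→E: E is gray → back edge
First back edge: F → E.

F→E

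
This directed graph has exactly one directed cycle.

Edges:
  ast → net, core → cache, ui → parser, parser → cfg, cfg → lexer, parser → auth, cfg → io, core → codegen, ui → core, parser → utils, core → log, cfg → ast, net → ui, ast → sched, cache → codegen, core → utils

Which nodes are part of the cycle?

ui, ast, cfg, net, parser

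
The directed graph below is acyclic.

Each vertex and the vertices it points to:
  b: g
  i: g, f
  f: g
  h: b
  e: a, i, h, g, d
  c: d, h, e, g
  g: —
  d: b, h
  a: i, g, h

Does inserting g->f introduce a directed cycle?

Adding g→f creates a cycle iff f can already reach g.
Path from f: f → g.
So f → … → g → f is a cycle.

Yes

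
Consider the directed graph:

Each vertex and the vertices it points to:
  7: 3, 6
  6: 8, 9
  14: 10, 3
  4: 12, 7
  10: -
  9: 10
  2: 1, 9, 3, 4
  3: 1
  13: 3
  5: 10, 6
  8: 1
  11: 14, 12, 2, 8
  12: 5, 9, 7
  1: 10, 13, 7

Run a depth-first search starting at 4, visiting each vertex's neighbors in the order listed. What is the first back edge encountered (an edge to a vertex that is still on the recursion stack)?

3->1

DFS from 4 (visiting each vertex's neighbors in the order listed); mark gray on enter, black on exit:
4 gray
  12 gray
    5 gray
      10 gray
      10 black
      6 gray
        8 gray
          1 gray
            1→10: 10 black — skip
            13 gray
              3 gray
                3→1: 1 is gray → back edge
First back edge: 3 → 1.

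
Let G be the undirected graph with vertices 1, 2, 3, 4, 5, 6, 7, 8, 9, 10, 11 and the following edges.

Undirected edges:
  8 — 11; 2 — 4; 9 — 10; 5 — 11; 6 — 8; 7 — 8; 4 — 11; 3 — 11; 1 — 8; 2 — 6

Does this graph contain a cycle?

Yes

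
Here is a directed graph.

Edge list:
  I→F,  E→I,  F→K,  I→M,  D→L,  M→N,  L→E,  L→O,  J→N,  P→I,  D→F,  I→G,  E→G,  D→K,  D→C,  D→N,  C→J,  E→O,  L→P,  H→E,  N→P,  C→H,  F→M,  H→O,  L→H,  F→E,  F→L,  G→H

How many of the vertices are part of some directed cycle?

9

A vertex is on a directed cycle iff it belongs to a strongly connected component of size ≥ 2 (or has a self-loop).
The vertices on cycles are {E, F, G, H, I, L, M, N, P} — 9 in total.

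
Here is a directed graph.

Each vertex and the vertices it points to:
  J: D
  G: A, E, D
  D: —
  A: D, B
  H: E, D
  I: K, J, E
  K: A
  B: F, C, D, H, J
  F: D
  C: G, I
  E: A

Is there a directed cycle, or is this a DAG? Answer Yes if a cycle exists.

Yes

DFS with white/gray/black marking, starting from B:
B gray
  F gray
    D gray
    D black
  F black
  C gray
    G gray
      A gray
        A→D: D black — skip
        A→B: B is gray → back edge
Back edge found, so a cycle exists: B → C → G → A → B.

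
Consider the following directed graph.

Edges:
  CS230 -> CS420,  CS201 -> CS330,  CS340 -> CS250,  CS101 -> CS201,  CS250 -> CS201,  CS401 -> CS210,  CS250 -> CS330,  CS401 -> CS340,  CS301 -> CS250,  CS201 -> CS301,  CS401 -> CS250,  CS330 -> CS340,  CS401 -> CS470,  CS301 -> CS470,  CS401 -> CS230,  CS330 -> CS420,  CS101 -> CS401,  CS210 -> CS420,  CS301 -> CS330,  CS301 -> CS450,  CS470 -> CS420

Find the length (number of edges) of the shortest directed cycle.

3

For each vertex v, BFS finds the shortest path from v back to v.
The shortest such closed walk is CS340 → CS250 → CS330 → CS340, length 3.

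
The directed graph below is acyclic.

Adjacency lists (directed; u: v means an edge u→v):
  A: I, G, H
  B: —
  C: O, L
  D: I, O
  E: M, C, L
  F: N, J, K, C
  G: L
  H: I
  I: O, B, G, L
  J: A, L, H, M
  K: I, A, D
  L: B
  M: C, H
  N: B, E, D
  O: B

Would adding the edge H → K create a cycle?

Yes

Adding H→K creates a cycle iff K can already reach H.
Path from K: K → A → H.
So K → … → H → K is a cycle.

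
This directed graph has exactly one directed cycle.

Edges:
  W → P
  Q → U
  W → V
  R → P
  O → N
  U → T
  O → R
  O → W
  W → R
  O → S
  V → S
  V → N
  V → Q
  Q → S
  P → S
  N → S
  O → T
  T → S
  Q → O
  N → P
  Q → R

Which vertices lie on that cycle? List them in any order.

O, Q, V, W

DFS with gray/black marking from Q:
Q gray
  U gray
    T gray
      S gray
      S black
    T black
  U black
  Q→S: S black — skip
  O gray
    N gray
      P gray
        P→S: S black — skip
      P black
      N→S: S black — skip
    N black
    W gray
      V gray
        V→N: N black — skip
        V→S: S black — skip
        V→Q: Q is gray → back edge
Back edge closes the cycle Q → O → W → V → Q; its vertices are {O, Q, V, W}.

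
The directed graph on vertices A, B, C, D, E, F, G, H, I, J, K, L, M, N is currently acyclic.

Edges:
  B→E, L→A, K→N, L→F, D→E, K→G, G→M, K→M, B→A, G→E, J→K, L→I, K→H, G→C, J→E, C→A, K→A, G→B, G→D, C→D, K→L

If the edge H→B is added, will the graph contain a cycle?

No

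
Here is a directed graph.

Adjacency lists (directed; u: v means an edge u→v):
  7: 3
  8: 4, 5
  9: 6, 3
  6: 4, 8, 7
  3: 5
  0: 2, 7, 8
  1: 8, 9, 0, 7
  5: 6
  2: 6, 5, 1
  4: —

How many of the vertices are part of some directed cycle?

8

A vertex is on a directed cycle iff it belongs to a strongly connected component of size ≥ 2 (or has a self-loop).
The vertices on cycles are {0, 1, 2, 3, 5, 6, 7, 8} — 8 in total.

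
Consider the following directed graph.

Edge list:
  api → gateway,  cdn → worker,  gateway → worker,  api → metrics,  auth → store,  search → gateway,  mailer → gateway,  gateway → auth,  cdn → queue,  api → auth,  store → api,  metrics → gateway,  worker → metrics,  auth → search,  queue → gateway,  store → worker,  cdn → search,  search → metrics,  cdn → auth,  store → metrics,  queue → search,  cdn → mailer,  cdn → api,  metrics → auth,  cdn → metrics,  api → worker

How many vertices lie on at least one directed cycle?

7

A vertex is on a directed cycle iff it belongs to a strongly connected component of size ≥ 2 (or has a self-loop).
The vertices on cycles are {api, auth, store, search, worker, gateway, metrics} — 7 in total.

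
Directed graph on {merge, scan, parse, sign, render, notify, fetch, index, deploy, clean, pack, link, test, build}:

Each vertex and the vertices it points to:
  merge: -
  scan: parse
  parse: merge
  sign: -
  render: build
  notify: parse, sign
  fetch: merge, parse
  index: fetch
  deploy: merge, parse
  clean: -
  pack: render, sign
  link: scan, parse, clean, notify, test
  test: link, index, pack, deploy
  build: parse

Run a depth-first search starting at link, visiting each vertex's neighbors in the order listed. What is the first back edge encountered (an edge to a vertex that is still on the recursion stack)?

test->link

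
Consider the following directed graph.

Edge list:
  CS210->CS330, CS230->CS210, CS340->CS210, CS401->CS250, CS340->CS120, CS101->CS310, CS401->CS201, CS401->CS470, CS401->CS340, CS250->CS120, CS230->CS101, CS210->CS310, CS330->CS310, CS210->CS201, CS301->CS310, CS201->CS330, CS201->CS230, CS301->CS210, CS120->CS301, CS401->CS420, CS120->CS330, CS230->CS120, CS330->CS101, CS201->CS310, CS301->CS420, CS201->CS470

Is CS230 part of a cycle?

CS230 is on a cycle iff CS230 can reach itself via ≥1 edge.
CS230 → CS210 → CS201 → CS230 — yes.

Yes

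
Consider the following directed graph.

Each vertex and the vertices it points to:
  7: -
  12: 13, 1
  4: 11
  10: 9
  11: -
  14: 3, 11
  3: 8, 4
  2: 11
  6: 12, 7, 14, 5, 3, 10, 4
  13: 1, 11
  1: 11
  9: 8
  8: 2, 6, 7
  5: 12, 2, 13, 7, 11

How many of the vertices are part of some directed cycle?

6

A vertex is on a directed cycle iff it belongs to a strongly connected component of size ≥ 2 (or has a self-loop).
The vertices on cycles are {3, 6, 8, 9, 10, 14} — 6 in total.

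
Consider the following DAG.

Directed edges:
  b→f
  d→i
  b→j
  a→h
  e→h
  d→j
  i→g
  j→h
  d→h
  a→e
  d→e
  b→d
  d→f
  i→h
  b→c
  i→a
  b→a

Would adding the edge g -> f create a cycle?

No

Adding g→f creates a cycle iff f can already reach g.
Explore from f: no path reaches g. The graph stays acyclic.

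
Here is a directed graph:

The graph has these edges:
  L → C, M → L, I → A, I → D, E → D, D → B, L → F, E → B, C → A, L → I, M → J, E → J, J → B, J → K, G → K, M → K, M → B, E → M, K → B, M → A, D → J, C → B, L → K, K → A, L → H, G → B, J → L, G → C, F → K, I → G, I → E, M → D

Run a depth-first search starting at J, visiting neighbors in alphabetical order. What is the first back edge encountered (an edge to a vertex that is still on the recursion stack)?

D→J

DFS from J (visiting neighbors in alphabetical order); mark gray on enter, black on exit:
J gray
  B gray
  B black
  K gray
    A gray
    A black
    K→B: B black — skip
  K black
  L gray
    C gray
      C→A: A black — skip
      C→B: B black — skip
    C black
    F gray
      F→K: K black — skip
    F black
    H gray
    H black
    I gray
      I→A: A black — skip
      D gray
        D→B: B black — skip
        D→J: J is gray → back edge
First back edge: D → J.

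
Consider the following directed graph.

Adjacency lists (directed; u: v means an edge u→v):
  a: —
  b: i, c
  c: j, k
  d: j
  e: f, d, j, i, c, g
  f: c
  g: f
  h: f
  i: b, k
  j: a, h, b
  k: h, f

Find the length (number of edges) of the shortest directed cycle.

For each vertex v, BFS finds the shortest path from v back to v.
The shortest such closed walk is i → b → i, length 2.

2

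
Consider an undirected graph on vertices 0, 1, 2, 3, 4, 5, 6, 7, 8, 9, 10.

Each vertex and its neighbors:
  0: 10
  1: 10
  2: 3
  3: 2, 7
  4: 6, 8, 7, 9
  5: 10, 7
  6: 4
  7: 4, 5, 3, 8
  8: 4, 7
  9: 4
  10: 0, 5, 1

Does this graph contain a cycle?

DFS, tracking each vertex's parent; an edge to a visited non-parent vertex closes a cycle.
Start from 9:
visit 9 (parent –)
  visit 4 (parent 9)
    visit 6 (parent 4)
      6–4: parent, skip
    visit 8 (parent 4)
      8–4: parent, skip
      visit 7 (parent 8)
        7–4: 4 visited and ≠ parent → cycle
Cycle: 4 – 8 – 7 – 4.

Yes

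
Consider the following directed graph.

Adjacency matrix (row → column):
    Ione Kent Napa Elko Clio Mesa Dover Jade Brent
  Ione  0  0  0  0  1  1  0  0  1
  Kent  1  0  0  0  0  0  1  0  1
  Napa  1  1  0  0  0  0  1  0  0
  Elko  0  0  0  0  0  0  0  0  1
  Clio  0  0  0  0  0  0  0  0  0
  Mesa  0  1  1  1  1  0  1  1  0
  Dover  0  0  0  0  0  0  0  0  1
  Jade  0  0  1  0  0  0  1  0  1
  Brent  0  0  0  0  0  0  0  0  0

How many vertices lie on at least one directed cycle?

A vertex is on a directed cycle iff it belongs to a strongly connected component of size ≥ 2 (or has a self-loop).
The vertices on cycles are {Ione, Jade, Kent, Mesa, Napa} — 5 in total.

5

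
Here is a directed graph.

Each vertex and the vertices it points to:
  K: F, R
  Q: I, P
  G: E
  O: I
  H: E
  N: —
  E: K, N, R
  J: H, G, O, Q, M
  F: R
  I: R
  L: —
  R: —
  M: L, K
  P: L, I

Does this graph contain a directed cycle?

No

DFS with white/gray/black marking, starting from R:
R gray
R black
K gray
  F gray
    F→R: R black — skip
  F black
  K→R: R black — skip
K black
Q gray
  I gray
    I→R: R black — skip
  I black
  P gray
    L gray
    L black
    P→I: I black — skip
  P black
Q black
G gray
  E gray
    E→K: K black — skip
    N gray
    N black
    E→R: R black — skip
  E black
G black
O gray
  O→I: I black — skip
O black
H gray
  H→E: E black — skip
H black
J gray
  J→H: H black — skip
  J→G: G black — skip
  J→O: O black — skip
  J→Q: Q black — skip
  M gray
    M→L: L black — skip
    M→K: K black — skip
  M black
J black
Every edge goes to a white or black vertex — no back edge, so the graph is acyclic.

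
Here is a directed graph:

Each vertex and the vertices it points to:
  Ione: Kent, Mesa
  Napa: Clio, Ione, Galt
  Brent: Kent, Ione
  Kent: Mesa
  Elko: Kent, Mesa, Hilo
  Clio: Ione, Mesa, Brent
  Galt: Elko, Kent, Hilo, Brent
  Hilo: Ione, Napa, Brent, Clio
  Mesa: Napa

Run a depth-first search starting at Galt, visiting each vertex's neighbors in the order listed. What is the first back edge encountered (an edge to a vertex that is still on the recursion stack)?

DFS from Galt (visiting each vertex's neighbors in the order listed); mark gray on enter, black on exit:
Galt gray
  Elko gray
    Kent gray
      Mesa gray
        Napa gray
          Clio gray
            Ione gray
              Ione→Kent: Kent is gray → back edge
First back edge: Ione → Kent.

Ione→Kent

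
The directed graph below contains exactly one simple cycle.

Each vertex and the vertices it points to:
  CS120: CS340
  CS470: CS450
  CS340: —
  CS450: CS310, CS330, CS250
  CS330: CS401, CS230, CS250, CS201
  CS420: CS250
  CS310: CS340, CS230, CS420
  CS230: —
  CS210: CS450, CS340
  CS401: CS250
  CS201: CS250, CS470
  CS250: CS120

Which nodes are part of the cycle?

DFS with gray/black marking from CS450:
CS450 gray
  CS310 gray
    CS340 gray
    CS340 black
    CS230 gray
    CS230 black
    CS420 gray
      CS250 gray
        CS120 gray
          CS120→CS340: CS340 black — skip
        CS120 black
      CS250 black
    CS420 black
  CS310 black
  CS330 gray
    CS401 gray
      CS401→CS250: CS250 black — skip
    CS401 black
    CS330→CS230: CS230 black — skip
    CS330→CS250: CS250 black — skip
    CS201 gray
      CS201→CS250: CS250 black — skip
      CS470 gray
        CS470→CS450: CS450 is gray → back edge
Back edge closes the cycle CS450 → CS330 → CS201 → CS470 → CS450; its vertices are {CS201, CS330, CS450, CS470}.

CS201, CS330, CS450, CS470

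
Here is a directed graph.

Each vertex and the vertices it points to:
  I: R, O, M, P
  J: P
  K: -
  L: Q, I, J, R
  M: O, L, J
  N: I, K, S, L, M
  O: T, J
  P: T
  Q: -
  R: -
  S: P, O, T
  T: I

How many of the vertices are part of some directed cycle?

7

A vertex is on a directed cycle iff it belongs to a strongly connected component of size ≥ 2 (or has a self-loop).
The vertices on cycles are {I, J, L, M, O, P, T} — 7 in total.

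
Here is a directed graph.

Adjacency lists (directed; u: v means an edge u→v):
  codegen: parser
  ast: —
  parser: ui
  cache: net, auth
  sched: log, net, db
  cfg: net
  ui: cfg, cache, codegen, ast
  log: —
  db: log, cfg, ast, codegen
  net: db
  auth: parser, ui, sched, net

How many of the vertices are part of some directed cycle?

9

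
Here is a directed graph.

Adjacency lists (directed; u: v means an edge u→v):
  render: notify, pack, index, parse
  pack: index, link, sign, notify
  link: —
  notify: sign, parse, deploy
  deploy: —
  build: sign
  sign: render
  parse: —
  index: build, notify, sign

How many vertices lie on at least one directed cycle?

A vertex is on a directed cycle iff it belongs to a strongly connected component of size ≥ 2 (or has a self-loop).
The vertices on cycles are {pack, sign, build, index, notify, render} — 6 in total.

6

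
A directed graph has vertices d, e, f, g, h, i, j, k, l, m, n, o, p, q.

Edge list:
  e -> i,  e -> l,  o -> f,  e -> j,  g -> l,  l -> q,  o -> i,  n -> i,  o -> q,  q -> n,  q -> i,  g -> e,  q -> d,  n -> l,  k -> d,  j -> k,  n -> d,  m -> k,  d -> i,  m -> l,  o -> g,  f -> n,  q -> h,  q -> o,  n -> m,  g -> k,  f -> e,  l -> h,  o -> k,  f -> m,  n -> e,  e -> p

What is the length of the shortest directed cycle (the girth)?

For each vertex v, BFS finds the shortest path from v back to v.
The shortest such closed walk is q → o → q, length 2.

2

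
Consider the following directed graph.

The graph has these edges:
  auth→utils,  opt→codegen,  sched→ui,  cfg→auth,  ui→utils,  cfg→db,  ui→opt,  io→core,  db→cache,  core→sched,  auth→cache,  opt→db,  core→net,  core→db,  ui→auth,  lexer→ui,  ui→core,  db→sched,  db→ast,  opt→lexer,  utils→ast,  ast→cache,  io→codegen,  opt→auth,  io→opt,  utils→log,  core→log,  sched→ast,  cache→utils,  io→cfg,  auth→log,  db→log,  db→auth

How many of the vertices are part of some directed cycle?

A vertex is on a directed cycle iff it belongs to a strongly connected component of size ≥ 2 (or has a self-loop).
The vertices on cycles are {db, ui, ast, opt, core, cache, lexer, sched, utils} — 9 in total.

9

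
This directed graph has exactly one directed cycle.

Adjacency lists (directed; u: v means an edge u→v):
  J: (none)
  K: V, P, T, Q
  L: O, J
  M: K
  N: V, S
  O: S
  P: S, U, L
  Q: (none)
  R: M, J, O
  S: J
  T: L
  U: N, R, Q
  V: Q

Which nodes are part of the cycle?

K, M, P, R, U

DFS with gray/black marking from K:
K gray
  V gray
    Q gray
    Q black
  V black
  P gray
    S gray
      J gray
      J black
    S black
    U gray
      N gray
        N→V: V black — skip
        N→S: S black — skip
      N black
      R gray
        M gray
          M→K: K is gray → back edge
Back edge closes the cycle K → P → U → R → M → K; its vertices are {K, M, P, R, U}.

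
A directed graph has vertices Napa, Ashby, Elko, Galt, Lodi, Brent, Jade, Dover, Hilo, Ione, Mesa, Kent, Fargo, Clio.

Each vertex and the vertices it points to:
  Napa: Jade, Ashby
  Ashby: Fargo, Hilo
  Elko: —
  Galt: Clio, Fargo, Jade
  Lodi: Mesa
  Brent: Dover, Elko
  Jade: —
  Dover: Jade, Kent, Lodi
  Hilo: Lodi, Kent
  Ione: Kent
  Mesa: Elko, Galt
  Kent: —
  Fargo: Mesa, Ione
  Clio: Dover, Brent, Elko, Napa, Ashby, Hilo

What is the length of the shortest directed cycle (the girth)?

3

For each vertex v, BFS finds the shortest path from v back to v.
The shortest such closed walk is Galt → Fargo → Mesa → Galt, length 3.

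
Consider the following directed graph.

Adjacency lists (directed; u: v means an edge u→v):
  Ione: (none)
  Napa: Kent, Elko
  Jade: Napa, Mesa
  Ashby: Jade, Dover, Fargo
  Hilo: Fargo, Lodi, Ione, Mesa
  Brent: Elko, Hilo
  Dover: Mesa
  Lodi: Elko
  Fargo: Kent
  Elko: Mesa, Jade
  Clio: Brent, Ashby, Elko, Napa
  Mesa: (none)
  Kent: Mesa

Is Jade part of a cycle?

Yes

Jade is on a cycle iff Jade can reach itself via ≥1 edge.
Jade → Napa → Elko → Jade — yes.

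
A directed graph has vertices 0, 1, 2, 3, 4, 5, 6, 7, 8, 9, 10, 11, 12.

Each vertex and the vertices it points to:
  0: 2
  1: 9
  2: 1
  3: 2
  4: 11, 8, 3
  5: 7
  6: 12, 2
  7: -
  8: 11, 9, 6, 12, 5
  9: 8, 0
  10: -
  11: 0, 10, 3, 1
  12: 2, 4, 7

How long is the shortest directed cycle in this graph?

For each vertex v, BFS finds the shortest path from v back to v.
The shortest such closed walk is 8 → 9 → 8, length 2.

2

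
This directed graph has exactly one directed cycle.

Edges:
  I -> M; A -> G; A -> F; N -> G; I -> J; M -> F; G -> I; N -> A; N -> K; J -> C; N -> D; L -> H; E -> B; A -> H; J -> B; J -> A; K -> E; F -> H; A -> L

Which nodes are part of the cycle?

DFS with gray/black marking from A:
A gray
  H gray
  H black
  G gray
    I gray
      M gray
        F gray
          F→H: H black — skip
        F black
      M black
      J gray
        C gray
        C black
        B gray
        B black
        J→A: A is gray → back edge
Back edge closes the cycle A → G → I → J → A; its vertices are {A, G, I, J}.

A, G, I, J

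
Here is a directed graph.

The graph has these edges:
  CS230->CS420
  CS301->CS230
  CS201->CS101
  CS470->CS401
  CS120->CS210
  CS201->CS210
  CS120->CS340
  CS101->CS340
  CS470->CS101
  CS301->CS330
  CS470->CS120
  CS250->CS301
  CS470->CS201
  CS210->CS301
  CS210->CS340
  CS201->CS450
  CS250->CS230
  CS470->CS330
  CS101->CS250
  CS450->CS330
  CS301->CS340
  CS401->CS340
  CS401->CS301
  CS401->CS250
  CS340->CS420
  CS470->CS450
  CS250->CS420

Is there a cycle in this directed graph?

DFS with white/gray/black marking, starting from CS450:
CS450 gray
  CS330 gray
  CS330 black
CS450 black
CS120 gray
  CS340 gray
    CS420 gray
    CS420 black
  CS340 black
  CS210 gray
    CS301 gray
      CS230 gray
        CS230→CS420: CS420 black — skip
      CS230 black
      CS301→CS330: CS330 black — skip
      CS301→CS340: CS340 black — skip
    CS301 black
    CS210→CS340: CS340 black — skip
  CS210 black
CS120 black
CS470 gray
  CS470→CS330: CS330 black — skip
  CS401 gray
    CS401→CS340: CS340 black — skip
    CS250 gray
      CS250→CS230: CS230 black — skip
      CS250→CS301: CS301 black — skip
      CS250→CS420: CS420 black — skip
    CS250 black
    CS401→CS301: CS301 black — skip
  CS401 black
  CS470→CS450: CS450 black — skip
  CS101 gray
    CS101→CS250: CS250 black — skip
    CS101→CS340: CS340 black — skip
  CS101 black
  CS470→CS120: CS120 black — skip
  CS201 gray
    CS201→CS450: CS450 black — skip
    CS201→CS101: CS101 black — skip
    CS201→CS210: CS210 black — skip
  CS201 black
CS470 black
Every edge goes to a white or black vertex — no back edge, so the graph is acyclic.

No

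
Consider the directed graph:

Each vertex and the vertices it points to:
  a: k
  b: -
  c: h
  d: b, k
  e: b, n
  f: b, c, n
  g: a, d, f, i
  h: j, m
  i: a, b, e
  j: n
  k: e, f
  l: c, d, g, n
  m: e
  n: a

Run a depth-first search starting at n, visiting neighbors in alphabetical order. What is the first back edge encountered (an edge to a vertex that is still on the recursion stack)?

e->n

DFS from n (visiting neighbors in alphabetical order); mark gray on enter, black on exit:
n gray
  a gray
    k gray
      e gray
        b gray
        b black
        e→n: n is gray → back edge
First back edge: e → n.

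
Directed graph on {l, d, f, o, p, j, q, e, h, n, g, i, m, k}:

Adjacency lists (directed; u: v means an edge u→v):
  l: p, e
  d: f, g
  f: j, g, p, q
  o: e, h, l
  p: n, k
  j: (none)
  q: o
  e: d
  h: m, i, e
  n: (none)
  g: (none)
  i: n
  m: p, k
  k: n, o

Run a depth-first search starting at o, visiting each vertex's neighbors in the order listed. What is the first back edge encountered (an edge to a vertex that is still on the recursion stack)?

k→o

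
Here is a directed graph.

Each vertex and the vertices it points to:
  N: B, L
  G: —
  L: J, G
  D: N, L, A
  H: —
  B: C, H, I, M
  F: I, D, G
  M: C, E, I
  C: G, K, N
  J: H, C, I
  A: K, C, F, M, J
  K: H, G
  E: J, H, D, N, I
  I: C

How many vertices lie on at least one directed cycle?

A vertex is on a directed cycle iff it belongs to a strongly connected component of size ≥ 2 (or has a self-loop).
The vertices on cycles are {A, B, C, D, E, F, I, J, L, M, N} — 11 in total.

11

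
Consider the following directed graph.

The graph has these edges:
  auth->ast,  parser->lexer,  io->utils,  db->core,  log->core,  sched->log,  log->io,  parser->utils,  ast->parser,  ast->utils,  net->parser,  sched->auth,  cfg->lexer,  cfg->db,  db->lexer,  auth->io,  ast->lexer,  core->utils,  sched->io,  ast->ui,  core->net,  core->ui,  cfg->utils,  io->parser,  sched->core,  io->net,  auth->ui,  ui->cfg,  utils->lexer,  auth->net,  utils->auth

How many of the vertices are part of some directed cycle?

10

A vertex is on a directed cycle iff it belongs to a strongly connected component of size ≥ 2 (or has a self-loop).
The vertices on cycles are {db, io, ui, ast, cfg, net, auth, core, utils, parser} — 10 in total.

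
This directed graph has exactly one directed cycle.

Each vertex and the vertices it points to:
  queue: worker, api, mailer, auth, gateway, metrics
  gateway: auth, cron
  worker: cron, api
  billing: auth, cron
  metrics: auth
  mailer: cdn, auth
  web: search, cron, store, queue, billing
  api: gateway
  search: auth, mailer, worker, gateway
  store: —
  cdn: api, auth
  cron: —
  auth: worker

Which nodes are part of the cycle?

DFS with gray/black marking from worker:
worker gray
  cron gray
  cron black
  api gray
    gateway gray
      auth gray
        auth→worker: worker is gray → back edge
Back edge closes the cycle worker → api → gateway → auth → worker; its vertices are {api, auth, worker, gateway}.

api, auth, worker, gateway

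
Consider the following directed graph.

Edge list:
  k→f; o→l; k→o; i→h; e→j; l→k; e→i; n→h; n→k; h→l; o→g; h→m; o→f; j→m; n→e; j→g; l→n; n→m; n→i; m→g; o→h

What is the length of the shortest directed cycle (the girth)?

3

For each vertex v, BFS finds the shortest path from v back to v.
The shortest such closed walk is l → n → h → l, length 3.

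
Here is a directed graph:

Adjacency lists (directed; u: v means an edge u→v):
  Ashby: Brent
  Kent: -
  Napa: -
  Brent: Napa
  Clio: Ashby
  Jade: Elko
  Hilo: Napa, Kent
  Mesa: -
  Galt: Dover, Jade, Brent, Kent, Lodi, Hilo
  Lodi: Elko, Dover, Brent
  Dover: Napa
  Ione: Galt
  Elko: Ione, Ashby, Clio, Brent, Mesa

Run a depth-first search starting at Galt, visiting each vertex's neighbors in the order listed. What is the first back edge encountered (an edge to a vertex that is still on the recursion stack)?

DFS from Galt (visiting each vertex's neighbors in the order listed); mark gray on enter, black on exit:
Galt gray
  Dover gray
    Napa gray
    Napa black
  Dover black
  Jade gray
    Elko gray
      Ione gray
        Ione→Galt: Galt is gray → back edge
First back edge: Ione → Galt.

Ione→Galt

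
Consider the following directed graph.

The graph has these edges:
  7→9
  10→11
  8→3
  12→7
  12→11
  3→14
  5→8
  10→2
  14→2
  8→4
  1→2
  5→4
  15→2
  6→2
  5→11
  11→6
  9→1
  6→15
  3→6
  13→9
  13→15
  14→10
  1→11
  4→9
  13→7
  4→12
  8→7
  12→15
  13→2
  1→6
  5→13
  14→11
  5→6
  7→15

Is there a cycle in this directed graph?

DFS with white/gray/black marking, starting from 1:
1 gray
  2 gray
  2 black
  11 gray
    6 gray
      6→2: 2 black — skip
      15 gray
        15→2: 2 black — skip
      15 black
    6 black
  11 black
  1→6: 6 black — skip
1 black
3 gray
  3→6: 6 black — skip
  14 gray
    14→11: 11 black — skip
    10 gray
      10→2: 2 black — skip
      10→11: 11 black — skip
    10 black
    14→2: 2 black — skip
  14 black
3 black
4 gray
  12 gray
    12→15: 15 black — skip
    7 gray
      7→15: 15 black — skip
      9 gray
        9→1: 1 black — skip
      9 black
    7 black
    12→11: 11 black — skip
  12 black
  4→9: 9 black — skip
4 black
5 gray
  5→11: 11 black — skip
  5→4: 4 black — skip
  5→6: 6 black — skip
  13 gray
    13→15: 15 black — skip
    13→9: 9 black — skip
    13→7: 7 black — skip
    13→2: 2 black — skip
  13 black
  8 gray
    8→7: 7 black — skip
    8→3: 3 black — skip
    8→4: 4 black — skip
  8 black
5 black
Every edge goes to a white or black vertex — no back edge, so the graph is acyclic.

No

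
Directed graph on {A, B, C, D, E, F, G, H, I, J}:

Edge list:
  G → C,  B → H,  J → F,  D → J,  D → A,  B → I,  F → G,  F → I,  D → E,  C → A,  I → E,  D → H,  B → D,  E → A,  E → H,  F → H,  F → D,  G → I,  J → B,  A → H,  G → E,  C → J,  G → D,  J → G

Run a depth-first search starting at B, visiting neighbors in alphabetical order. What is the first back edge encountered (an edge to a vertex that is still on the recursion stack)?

DFS from B (visiting neighbors in alphabetical order); mark gray on enter, black on exit:
B gray
  D gray
    A gray
      H gray
      H black
    A black
    E gray
      E→A: A black — skip
      E→H: H black — skip
    E black
    D→H: H black — skip
    J gray
      J→B: B is gray → back edge
First back edge: J → B.

J->B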